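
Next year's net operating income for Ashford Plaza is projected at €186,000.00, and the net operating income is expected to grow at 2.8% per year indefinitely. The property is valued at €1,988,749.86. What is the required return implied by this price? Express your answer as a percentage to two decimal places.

12.15%

P = D₁/(r − g) ⇒ r = D₁/P + g = €186,000.0000/€1,988,749.86 + 0.028 = 0.093526 + 0.028 = 0.121526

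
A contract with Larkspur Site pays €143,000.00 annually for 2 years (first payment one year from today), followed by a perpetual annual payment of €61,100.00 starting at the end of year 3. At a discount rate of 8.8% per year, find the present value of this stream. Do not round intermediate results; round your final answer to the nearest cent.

€838781.17

PV of 2-year annuity: €143,000.00 × [1 − (1+0.088)^−2] / 0.088 = 252236.97016
Perpetuity value at year 2: €61,100.00 / 0.088 = 694318.18182
PV of perpetuity: 694318.18182 / (1+0.088)^2 = 586544.20366
Total PV = 252236.97016 + 586544.20366 = 838781.17382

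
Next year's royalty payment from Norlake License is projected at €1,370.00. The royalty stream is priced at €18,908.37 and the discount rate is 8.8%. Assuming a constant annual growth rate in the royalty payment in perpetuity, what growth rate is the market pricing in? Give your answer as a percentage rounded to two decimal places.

1.55%

P = D₁/(r−g) ⇒ g = r − D₁/P = 0.088 − €1,370.00/€18,908.37 = 0.015545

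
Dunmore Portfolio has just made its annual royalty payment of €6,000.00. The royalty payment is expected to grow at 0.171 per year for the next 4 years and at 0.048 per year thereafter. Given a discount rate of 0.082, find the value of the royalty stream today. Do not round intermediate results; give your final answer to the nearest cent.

D_1 = 7026.00000
D_2 = 8227.44600
D_3 = 9634.33927
D_4 = 11281.81128
Terminal value at year 4: TV = D_4×(1+g_2)/(r−g_2) = 11823.33822/0.034 = 347745.24182
P_0 = D_1/(1+r)^1 + D_2/(1+r)^2 + D_3/(1+r)^3 + D_4/(1+r)^4 + TV/(1+r)^4
    = 6493.53050 + 7027.65639 + 7605.71685 + 8231.32572 + 253718.51054 = 283076.74000

€283076.74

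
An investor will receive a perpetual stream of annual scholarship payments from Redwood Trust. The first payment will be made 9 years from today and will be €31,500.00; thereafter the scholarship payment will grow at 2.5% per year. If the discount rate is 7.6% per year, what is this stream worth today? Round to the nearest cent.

Value at end of year 8: C₁ / (r − g) = €31,500.00 / (0.076 − 0.025) = €617,647.0588
Discount to today: PV = €617,647.0588 / (1 + 0.076)^8 = €617,647.0588 / 1.796794 = €343,749.60

€343749.60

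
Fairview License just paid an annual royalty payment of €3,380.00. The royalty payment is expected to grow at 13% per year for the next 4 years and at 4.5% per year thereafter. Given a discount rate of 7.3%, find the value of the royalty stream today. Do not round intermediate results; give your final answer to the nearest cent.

€170577.07

D_1 = 3819.40000
D_2 = 4315.92200
D_3 = 4876.99186
D_4 = 5511.00080
Terminal value at year 4: TV = D_4×(1+g_2)/(r−g_2) = 5758.99584/0.028 = 205678.42278
P_0 = D_1/(1+r)^1 + D_2/(1+r)^2 + D_3/(1+r)^3 + D_4/(1+r)^4 + TV/(1+r)^4
    = 3559.55266 + 3748.64352 + 3947.77929 + 4157.49357 + 155163.59936 = 170577.06840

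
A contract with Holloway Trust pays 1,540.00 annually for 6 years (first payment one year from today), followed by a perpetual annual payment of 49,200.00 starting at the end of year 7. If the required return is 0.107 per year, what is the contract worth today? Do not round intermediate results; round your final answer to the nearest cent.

PV of 6-year annuity: 1,540.00 × [1 − (1+0.107)^−6] / 0.107 = 6571.72268
Perpetuity value at year 6: 49,200.00 / 0.107 = 459813.08411
PV of perpetuity: 459813.08411 / (1+0.107)^6 = 249859.34653
Total PV = 6571.72268 + 249859.34653 = 256431.06921

256431.07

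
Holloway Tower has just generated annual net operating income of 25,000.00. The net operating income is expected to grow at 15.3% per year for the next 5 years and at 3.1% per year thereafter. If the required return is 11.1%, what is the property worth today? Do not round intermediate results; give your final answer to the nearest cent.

527780.42

D_1 = 28825.00000
D_2 = 33235.22500
D_3 = 38320.21442
D_4 = 44183.20723
D_5 = 50943.23794
Terminal value at year 5: TV = D_5×(1+g_2)/(r−g_2) = 52522.47831/0.08 = 656530.97893
P_0 = D_1/(1+r)^1 + D_2/(1+r)^2 + D_3/(1+r)^3 + D_4/(1+r)^4 + D_5/(1+r)^5 + TV/(1+r)^5
    = 25945.09451 + 26925.91716 + 27943.81862 + 29000.20061 + 30096.51782 + 387868.87340 = 527780.42213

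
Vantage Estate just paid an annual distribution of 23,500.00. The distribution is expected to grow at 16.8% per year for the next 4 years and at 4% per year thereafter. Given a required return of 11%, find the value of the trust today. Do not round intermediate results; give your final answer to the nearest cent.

534976.12

D_1 = 27448.00000
D_2 = 32059.26400
D_3 = 37445.22035
D_4 = 43736.01737
Terminal value at year 4: TV = D_4×(1+g_2)/(r−g_2) = 45485.45807/0.07 = 649792.25809
P_0 = D_1/(1+r)^1 + D_2/(1+r)^2 + D_3/(1+r)^3 + D_4/(1+r)^4 + TV/(1+r)^4
    = 24727.92793 + 26020.01786 + 27379.62239 + 28810.26933 + 428038.28716 = 534976.12466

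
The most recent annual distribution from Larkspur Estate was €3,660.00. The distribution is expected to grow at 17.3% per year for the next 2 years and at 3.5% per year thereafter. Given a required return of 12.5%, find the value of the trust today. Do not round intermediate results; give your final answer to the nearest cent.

€53553.45

D_1 = 4293.18000
D_2 = 5035.90014
Terminal value at year 2: TV = D_2×(1+g_2)/(r−g_2) = 5212.15664/0.09 = 57912.85161
P_0 = D_1/(1+r)^1 + D_2/(1+r)^2 + TV/(1+r)^2
    = 3816.16000 + 3978.98283 + 45758.30251 = 53553.44533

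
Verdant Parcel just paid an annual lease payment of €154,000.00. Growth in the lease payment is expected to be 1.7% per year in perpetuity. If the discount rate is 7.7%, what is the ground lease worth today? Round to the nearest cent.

D₁ = D₀ × (1 + g) = €154,000.00 × 1.017 = €156,618.0000
Growing perpetuity: P = D₁ / (r − g) = €156,618.0000 / (0.077 − 0.017) = €2,610,300.00

€2610300.00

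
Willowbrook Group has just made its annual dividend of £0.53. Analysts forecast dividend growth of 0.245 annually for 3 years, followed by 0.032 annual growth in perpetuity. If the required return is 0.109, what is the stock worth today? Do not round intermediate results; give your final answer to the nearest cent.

£12.06

D_1 = 0.65985
D_2 = 0.82151
D_3 = 1.02278
Terminal value at year 3: TV = D_3×(1+g_2)/(r−g_2) = 1.05551/0.077 = 13.70796
P_0 = D_1/(1+r)^1 + D_2/(1+r)^2 + D_3/(1+r)^3 + TV/(1+r)^3
    = 0.59500 + 0.66796 + 0.74988 + 10.05028 = 12.06312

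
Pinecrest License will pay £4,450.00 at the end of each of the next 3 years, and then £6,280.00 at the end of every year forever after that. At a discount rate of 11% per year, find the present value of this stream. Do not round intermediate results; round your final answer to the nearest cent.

PV of 3-year annuity: £4,450.00 × [1 − (1+0.11)^−3] / 0.11 = 10874.53048
Perpetuity value at year 3: £6,280.00 / 0.11 = 57090.90909
PV of perpetuity: 57090.90909 / (1+0.11)^3 = 41744.38068
Total PV = 10874.53048 + 41744.38068 = 52618.91116

£52618.91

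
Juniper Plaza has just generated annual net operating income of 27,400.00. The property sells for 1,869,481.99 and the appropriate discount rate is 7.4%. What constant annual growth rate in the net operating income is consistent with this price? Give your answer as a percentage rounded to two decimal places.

5.85%

P = D₀(1+g)/(r−g) ⇒ P(r−g) = D₀(1+g) ⇒ g(P+D₀) = P·r − D₀
g = (P·r − D₀)/(P + D₀) = (1,869,481.99×0.074 − 27,400.00) / (1,869,481.99 + 27,400.00) = 0.058486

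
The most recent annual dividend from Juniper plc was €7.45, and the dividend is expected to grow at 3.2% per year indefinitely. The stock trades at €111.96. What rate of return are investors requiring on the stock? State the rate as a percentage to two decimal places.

D₁ = €7.45 × 1.032 = €7.6884
P = D₁/(r − g) ⇒ r = D₁/P + g = €7.6884/€111.96 + 0.032 = 0.068671 + 0.032 = 0.100671

10.07%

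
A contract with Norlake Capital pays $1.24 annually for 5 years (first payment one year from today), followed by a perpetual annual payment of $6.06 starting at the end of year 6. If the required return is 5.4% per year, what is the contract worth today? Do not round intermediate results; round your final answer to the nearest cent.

$91.58

PV of 5-year annuity: $1.24 × [1 − (1+0.054)^−5] / 0.054 = 5.30970
Perpetuity value at year 5: $6.06 / 0.054 = 112.22222
PV of perpetuity: 112.22222 / (1+0.054)^5 = 86.27318
Total PV = 5.30970 + 86.27318 = 91.58289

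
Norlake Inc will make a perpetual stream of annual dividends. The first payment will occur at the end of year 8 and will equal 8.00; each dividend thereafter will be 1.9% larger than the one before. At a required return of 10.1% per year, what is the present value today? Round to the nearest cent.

Value at end of year 7: C₁ / (r − g) = 8.00 / (0.101 − 0.019) = 97.5610
Discount to today: PV = 97.5610 / (1 + 0.101)^7 = 97.5610 / 1.961152 = 49.75

49.75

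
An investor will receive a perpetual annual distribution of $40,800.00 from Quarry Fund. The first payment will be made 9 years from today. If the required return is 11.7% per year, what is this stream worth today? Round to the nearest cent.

$143896.06

Value at end of year 8: C / r = $40,800.00 / 0.117 = $348,717.9487
Discount to today: PV = $348,717.9487 / (1 + 0.117)^8 = $348,717.9487 / 2.423402 = $143,896.06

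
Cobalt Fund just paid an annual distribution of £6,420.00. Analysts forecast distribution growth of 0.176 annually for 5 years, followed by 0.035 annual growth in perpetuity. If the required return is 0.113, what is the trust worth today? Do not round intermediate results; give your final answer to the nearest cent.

D_1 = 7549.92000
D_2 = 8878.70592
D_3 = 10441.35816
D_4 = 12279.03720
D_5 = 14440.14775
Terminal value at year 5: TV = D_5×(1+g_2)/(r−g_2) = 14945.55292/0.078 = 191609.65277
P_0 = D_1/(1+r)^1 + D_2/(1+r)^2 + D_3/(1+r)^3 + D_4/(1+r)^4 + D_5/(1+r)^5 + TV/(1+r)^5
    = 6783.39623 + 7167.36205 + 7573.06179 + 8001.72566 + 8454.65353 + 112186.74879 = 150166.94805

£150166.95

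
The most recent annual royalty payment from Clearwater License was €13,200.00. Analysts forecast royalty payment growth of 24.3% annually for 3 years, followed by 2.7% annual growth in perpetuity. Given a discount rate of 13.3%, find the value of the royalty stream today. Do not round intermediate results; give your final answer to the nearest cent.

€216672.85

D_1 = 16407.60000
D_2 = 20394.64680
D_3 = 25350.54597
Terminal value at year 3: TV = D_3×(1+g_2)/(r−g_2) = 26035.01071/0.106 = 245613.30862
P_0 = D_1/(1+r)^1 + D_2/(1+r)^2 + D_3/(1+r)^3 + TV/(1+r)^3
    = 14481.55340 + 15887.52946 + 17430.00804 + 168873.75718 = 216672.84808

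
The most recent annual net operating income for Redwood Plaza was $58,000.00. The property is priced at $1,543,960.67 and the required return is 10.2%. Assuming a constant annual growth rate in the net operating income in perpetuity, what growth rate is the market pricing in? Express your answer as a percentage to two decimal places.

P = D₀(1+g)/(r−g) ⇒ P(r−g) = D₀(1+g) ⇒ g(P+D₀) = P·r − D₀
g = (P·r − D₀)/(P + D₀) = ($1,543,960.67×0.102 − $58,000.00) / ($1,543,960.67 + $58,000.00) = 0.062101

6.21%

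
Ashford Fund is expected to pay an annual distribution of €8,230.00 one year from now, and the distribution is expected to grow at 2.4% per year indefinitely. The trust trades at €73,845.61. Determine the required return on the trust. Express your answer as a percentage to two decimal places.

13.54%

P = D₁/(r − g) ⇒ r = D₁/P + g = €8,230.0000/€73,845.61 + 0.024 = 0.111449 + 0.024 = 0.135449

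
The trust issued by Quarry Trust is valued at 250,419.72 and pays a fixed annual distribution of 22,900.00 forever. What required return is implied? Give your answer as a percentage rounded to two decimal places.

9.14%

P = C/r ⇒ r = C/P = 22,900.00/250,419.72 = 0.091446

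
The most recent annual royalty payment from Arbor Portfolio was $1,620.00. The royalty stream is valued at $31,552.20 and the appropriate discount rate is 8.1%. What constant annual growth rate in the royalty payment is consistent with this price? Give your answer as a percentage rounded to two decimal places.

2.82%

P = D₀(1+g)/(r−g) ⇒ P(r−g) = D₀(1+g) ⇒ g(P+D₀) = P·r − D₀
g = (P·r − D₀)/(P + D₀) = ($31,552.20×0.081 − $1,620.00) / ($31,552.20 + $1,620.00) = 0.028208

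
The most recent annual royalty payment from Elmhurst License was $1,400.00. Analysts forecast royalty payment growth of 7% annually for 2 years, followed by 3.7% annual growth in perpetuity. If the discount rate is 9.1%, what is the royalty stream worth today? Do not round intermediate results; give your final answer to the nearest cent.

$28579.83

D_1 = 1498.00000
D_2 = 1602.86000
Terminal value at year 2: TV = D_2×(1+g_2)/(r−g_2) = 1662.16582/0.054 = 30780.84852
P_0 = D_1/(1+r)^1 + D_2/(1+r)^2 + TV/(1+r)^2
    = 1373.05225 + 1346.62319 + 25860.15279 = 28579.82822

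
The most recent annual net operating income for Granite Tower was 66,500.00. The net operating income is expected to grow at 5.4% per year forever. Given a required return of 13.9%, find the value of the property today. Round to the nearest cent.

D₁ = D₀ × (1 + g) = 66,500.00 × 1.054 = 70,091.0000
Growing perpetuity: P = D₁ / (r − g) = 70,091.0000 / (0.139 − 0.054) = 824,600.00

824600.00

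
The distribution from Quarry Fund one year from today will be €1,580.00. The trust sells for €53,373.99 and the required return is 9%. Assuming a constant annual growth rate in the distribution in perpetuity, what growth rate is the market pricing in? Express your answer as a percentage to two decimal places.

P = D₁/(r−g) ⇒ g = r − D₁/P = 0.09 − €1,580.00/€53,373.99 = 0.060398

6.04%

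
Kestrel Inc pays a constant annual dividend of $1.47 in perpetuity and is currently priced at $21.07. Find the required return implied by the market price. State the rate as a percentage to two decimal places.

6.98%

P = C/r ⇒ r = C/P = $1.47/$21.07 = 0.069767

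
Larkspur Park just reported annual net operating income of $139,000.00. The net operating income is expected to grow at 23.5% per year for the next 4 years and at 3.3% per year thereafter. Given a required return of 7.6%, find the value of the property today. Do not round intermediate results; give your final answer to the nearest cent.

D_1 = 171665.00000
D_2 = 212006.27500
D_3 = 261827.74962
D_4 = 323357.27079
Terminal value at year 4: TV = D_4×(1+g_2)/(r−g_2) = 334028.06072/0.043 = 7768094.43541
P_0 = D_1/(1+r)^1 + D_2/(1+r)^2 + D_3/(1+r)^3 + D_4/(1+r)^4 + TV/(1+r)^4
    = 159539.96283 + 183115.10603 + 210173.93675 + 241231.23782 + 5795159.73642 = 6589219.97985

$6589219.98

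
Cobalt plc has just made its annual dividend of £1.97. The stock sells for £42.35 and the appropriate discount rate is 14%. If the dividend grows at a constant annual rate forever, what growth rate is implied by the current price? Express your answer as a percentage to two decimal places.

P = D₀(1+g)/(r−g) ⇒ P(r−g) = D₀(1+g) ⇒ g(P+D₀) = P·r − D₀
g = (P·r − D₀)/(P + D₀) = (£42.35×0.14 − £1.97) / (£42.35 + £1.97) = 0.089328

8.93%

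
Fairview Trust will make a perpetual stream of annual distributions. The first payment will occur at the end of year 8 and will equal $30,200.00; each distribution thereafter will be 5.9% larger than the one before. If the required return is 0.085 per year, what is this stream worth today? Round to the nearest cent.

$656183.68

Value at end of year 7: C₁ / (r − g) = $30,200.00 / (0.085 − 0.059) = $1,161,538.4615
Discount to today: PV = $1,161,538.4615 / (1 + 0.085)^7 = $1,161,538.4615 / 1.770142 = $656,183.68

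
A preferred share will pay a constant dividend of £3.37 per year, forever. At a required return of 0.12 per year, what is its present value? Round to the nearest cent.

£28.08

Level perpetuity: PV = C / r = £3.37 / 0.12 = £28.08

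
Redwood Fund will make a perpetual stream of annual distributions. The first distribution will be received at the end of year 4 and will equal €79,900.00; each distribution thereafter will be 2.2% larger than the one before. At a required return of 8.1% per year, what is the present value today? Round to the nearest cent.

Value at end of year 3: C₁ / (r − g) = €79,900.00 / (0.081 − 0.022) = €1,354,237.2881
Discount to today: PV = €1,354,237.2881 / (1 + 0.081)^3 = €1,354,237.2881 / 1.263214 = €1,072,056.53

€1072056.53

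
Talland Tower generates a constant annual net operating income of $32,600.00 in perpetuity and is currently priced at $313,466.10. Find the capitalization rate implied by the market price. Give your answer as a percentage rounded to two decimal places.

P = C/r ⇒ r = C/P = $32,600.00/$313,466.10 = 0.103998

10.40%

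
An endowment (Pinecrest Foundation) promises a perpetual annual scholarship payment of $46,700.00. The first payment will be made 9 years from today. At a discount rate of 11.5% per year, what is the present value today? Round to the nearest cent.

$169988.72

Value at end of year 8: C / r = $46,700.00 / 0.115 = $406,086.9565
Discount to today: PV = $406,086.9565 / (1 + 0.115)^8 = $406,086.9565 / 2.388905 = $169,988.72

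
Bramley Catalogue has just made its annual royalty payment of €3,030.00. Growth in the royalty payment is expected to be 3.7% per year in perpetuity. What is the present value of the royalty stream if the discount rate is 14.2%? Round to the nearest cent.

D₁ = D₀ × (1 + g) = €3,030.00 × 1.037 = €3,142.1100
Growing perpetuity: P = D₁ / (r − g) = €3,142.1100 / (0.142 − 0.037) = €29,924.86

€29924.86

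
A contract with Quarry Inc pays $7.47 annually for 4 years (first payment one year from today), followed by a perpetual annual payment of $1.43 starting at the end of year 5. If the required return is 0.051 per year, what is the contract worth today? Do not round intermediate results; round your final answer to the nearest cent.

$49.41

PV of 4-year annuity: $7.47 × [1 − (1+0.051)^−4] / 0.051 = 26.42684
Perpetuity value at year 4: $1.43 / 0.051 = 28.03922
PV of perpetuity: 28.03922 / (1+0.051)^4 = 22.98026
Total PV = 26.42684 + 22.98026 = 49.40710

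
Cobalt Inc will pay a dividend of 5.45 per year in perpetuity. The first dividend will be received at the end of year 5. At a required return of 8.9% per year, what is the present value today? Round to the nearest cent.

Value at end of year 4: C / r = 5.45 / 0.089 = 61.2360
Discount to today: PV = 61.2360 / (1 + 0.089)^4 = 61.2360 / 1.406409 = 43.54

43.54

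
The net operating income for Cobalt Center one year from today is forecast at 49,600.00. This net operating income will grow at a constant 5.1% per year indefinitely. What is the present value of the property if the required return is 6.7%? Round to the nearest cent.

Growing perpetuity: P = D₁ / (r − g) = 49,600.0000 / (0.067 − 0.051) = 3,100,000.00

3100000.00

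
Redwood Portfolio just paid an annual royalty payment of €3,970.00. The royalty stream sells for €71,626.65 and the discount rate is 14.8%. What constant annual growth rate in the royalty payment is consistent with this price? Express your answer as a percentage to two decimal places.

8.77%

P = D₀(1+g)/(r−g) ⇒ P(r−g) = D₀(1+g) ⇒ g(P+D₀) = P·r − D₀
g = (P·r − D₀)/(P + D₀) = (€71,626.65×0.148 − €3,970.00) / (€71,626.65 + €3,970.00) = 0.087712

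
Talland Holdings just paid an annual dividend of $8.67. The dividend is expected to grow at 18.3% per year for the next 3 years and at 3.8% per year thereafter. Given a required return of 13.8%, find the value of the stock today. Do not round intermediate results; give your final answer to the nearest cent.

D_1 = 10.25661
D_2 = 12.13357
D_3 = 14.35401
Terminal value at year 3: TV = D_3×(1+g_2)/(r−g_2) = 14.89947/0.1 = 148.99465
P_0 = D_1/(1+r)^1 + D_2/(1+r)^2 + D_3/(1+r)^3 + TV/(1+r)^3
    = 9.01284 + 9.36923 + 9.73972 + 101.09831 = 129.22010

$129.22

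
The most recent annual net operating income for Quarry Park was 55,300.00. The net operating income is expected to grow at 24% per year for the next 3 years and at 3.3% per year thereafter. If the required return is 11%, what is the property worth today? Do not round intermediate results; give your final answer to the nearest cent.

D_1 = 68572.00000
D_2 = 85029.28000
D_3 = 105436.30720
Terminal value at year 3: TV = D_3×(1+g_2)/(r−g_2) = 108915.70534/0.077 = 1414489.67971
P_0 = D_1/(1+r)^1 + D_2/(1+r)^2 + D_3/(1+r)^3 + TV/(1+r)^3
    = 61776.57658 + 69011.67113 + 77094.11910 + 1034262.66274 = 1242145.02955

1242145.03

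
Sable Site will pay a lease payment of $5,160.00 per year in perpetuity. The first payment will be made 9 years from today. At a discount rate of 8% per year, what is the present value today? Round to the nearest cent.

Value at end of year 8: C / r = $5,160.00 / 0.08 = $64,500.0000
Discount to today: PV = $64,500.0000 / (1 + 0.08)^8 = $64,500.0000 / 1.850930 = $34,847.34

$34847.34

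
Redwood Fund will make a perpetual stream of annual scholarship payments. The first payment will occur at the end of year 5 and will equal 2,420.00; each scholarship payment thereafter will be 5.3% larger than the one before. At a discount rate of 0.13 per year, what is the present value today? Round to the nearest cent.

Value at end of year 4: C₁ / (r − g) = 2,420.00 / (0.13 − 0.053) = 31,428.5714
Discount to today: PV = 31,428.5714 / (1 + 0.13)^4 = 31,428.5714 / 1.630474 = 19,275.73

19275.73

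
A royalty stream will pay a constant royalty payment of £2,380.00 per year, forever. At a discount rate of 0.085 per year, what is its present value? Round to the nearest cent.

Level perpetuity: PV = C / r = £2,380.00 / 0.085 = £28,000.00

£28000.00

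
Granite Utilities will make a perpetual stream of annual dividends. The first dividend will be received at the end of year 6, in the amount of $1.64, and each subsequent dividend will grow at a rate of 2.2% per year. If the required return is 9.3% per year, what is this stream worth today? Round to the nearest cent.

$14.81

Value at end of year 5: C₁ / (r − g) = $1.64 / (0.093 − 0.022) = $23.0986
Discount to today: PV = $23.0986 / (1 + 0.093)^5 = $23.0986 / 1.559915 = $14.81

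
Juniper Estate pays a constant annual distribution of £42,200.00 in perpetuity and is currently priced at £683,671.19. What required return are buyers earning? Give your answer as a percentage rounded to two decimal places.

P = C/r ⇒ r = C/P = £42,200.00/£683,671.19 = 0.061726

6.17%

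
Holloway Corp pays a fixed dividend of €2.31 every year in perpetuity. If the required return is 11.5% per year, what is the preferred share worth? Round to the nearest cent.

Level perpetuity: PV = C / r = €2.31 / 0.115 = €20.09

€20.09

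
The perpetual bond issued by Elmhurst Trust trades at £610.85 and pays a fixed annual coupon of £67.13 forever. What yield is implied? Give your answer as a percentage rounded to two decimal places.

10.99%

P = C/r ⇒ r = C/P = £67.13/£610.85 = 0.109896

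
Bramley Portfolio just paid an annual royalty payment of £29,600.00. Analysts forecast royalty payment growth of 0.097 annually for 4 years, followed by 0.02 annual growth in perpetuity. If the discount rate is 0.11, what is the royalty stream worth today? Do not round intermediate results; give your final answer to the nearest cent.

D_1 = 32471.20000
D_2 = 35620.90640
D_3 = 39076.13432
D_4 = 42866.51935
Terminal value at year 4: TV = D_4×(1+g_2)/(r−g_2) = 43723.84974/0.09 = 485820.55263
P_0 = D_1/(1+r)^1 + D_2/(1+r)^2 + D_3/(1+r)^3 + D_4/(1+r)^4 + TV/(1+r)^4
    = 29253.33333 + 28910.72673 + 28572.13263 + 28237.50405 + 320025.04590 = 434998.74263

£434998.74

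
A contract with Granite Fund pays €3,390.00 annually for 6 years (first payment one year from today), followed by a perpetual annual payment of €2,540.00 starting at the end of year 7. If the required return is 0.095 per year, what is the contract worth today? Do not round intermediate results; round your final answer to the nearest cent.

PV of 6-year annuity: €3,390.00 × [1 − (1+0.095)^−6] / 0.095 = 14983.20802
Perpetuity value at year 6: €2,540.00 / 0.095 = 26736.84211
PV of perpetuity: 26736.84211 / (1+0.095)^6 = 15510.48565
Total PV = 14983.20802 + 15510.48565 = 30493.69367

€30493.69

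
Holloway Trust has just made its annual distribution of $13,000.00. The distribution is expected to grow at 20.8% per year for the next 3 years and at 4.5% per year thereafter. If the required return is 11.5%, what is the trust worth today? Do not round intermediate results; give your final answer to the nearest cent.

D_1 = 15704.00000
D_2 = 18970.43200
D_3 = 22916.28186
Terminal value at year 3: TV = D_3×(1+g_2)/(r−g_2) = 23947.51454/0.07 = 342107.35056
P_0 = D_1/(1+r)^1 + D_2/(1+r)^2 + D_3/(1+r)^3 + TV/(1+r)^3
    = 14084.30493 + 15259.04965 + 16531.77756 + 246795.82210 = 292670.95424

$292670.95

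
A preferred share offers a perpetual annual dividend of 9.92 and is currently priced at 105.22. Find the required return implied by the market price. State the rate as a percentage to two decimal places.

9.43%

P = C/r ⇒ r = C/P = 9.92/105.22 = 0.094279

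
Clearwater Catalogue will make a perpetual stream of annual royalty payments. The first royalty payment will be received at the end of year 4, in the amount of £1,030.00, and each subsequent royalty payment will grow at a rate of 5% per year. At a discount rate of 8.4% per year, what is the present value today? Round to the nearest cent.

Value at end of year 3: C₁ / (r − g) = £1,030.00 / (0.084 − 0.05) = £30,294.1176
Discount to today: PV = £30,294.1176 / (1 + 0.084)^3 = £30,294.1176 / 1.273761 = £23,783.21

£23783.21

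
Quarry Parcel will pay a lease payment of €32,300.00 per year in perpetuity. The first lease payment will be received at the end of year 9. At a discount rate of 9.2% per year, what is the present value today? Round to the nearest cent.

€173633.53

Value at end of year 8: C / r = €32,300.00 / 0.092 = €351,086.9565
Discount to today: PV = €351,086.9565 / (1 + 0.092)^8 = €351,086.9565 / 2.022000 = €173,633.53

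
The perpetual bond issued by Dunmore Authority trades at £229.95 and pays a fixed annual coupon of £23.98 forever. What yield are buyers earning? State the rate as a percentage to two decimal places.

10.43%

P = C/r ⇒ r = C/P = £23.98/£229.95 = 0.104284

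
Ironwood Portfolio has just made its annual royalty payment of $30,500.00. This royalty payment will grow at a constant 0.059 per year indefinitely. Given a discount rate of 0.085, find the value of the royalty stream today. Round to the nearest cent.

D₁ = D₀ × (1 + g) = $30,500.00 × 1.059 = $32,299.5000
Growing perpetuity: P = D₁ / (r − g) = $32,299.5000 / (0.085 − 0.059) = $1,242,288.46

$1242288.46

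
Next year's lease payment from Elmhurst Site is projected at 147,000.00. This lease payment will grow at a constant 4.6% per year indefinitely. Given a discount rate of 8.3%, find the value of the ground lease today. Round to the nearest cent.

3972972.97

Growing perpetuity: P = D₁ / (r − g) = 147,000.0000 / (0.083 − 0.046) = 3,972,972.97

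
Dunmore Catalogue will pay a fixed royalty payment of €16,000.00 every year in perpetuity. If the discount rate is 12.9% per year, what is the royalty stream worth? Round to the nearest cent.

€124031.01

Level perpetuity: PV = C / r = €16,000.00 / 0.129 = €124,031.01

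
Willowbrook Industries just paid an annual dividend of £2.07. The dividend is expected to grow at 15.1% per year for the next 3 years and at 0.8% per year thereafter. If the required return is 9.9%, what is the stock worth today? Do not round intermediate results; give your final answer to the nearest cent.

D_1 = 2.38257
D_2 = 2.74234
D_3 = 3.15643
Terminal value at year 3: TV = D_3×(1+g_2)/(r−g_2) = 3.18168/0.091 = 34.96354
P_0 = D_1/(1+r)^1 + D_2/(1+r)^2 + D_3/(1+r)^3 + TV/(1+r)^3
    = 2.16794 + 2.27052 + 2.37795 + 26.34040 = 33.15682

£33.16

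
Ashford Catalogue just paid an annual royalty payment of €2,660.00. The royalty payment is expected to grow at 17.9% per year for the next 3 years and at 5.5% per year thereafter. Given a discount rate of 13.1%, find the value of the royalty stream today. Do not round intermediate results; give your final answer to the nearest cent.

D_1 = 3136.14000
D_2 = 3697.50906
D_3 = 4359.36318
Terminal value at year 3: TV = D_3×(1+g_2)/(r−g_2) = 4599.12816/0.076 = 60514.84417
P_0 = D_1/(1+r)^1 + D_2/(1+r)^2 + D_3/(1+r)^3 + TV/(1+r)^3
    = 2772.89125 + 2890.57363 + 3013.25050 + 41828.67469 = 50505.39007

€50505.39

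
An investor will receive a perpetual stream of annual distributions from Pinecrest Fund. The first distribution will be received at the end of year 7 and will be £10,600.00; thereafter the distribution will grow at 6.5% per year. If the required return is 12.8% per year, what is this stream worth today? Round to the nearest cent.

£81679.06

Value at end of year 6: C₁ / (r − g) = £10,600.00 / (0.128 − 0.065) = £168,253.9683
Discount to today: PV = £168,253.9683 / (1 + 0.128)^6 = £168,253.9683 / 2.059940 = £81,679.06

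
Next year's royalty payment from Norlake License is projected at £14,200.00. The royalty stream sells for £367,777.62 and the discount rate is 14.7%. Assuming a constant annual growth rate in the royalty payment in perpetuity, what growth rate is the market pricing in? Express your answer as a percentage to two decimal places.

10.84%

P = D₁/(r−g) ⇒ g = r − D₁/P = 0.147 − £14,200.00/£367,777.62 = 0.108390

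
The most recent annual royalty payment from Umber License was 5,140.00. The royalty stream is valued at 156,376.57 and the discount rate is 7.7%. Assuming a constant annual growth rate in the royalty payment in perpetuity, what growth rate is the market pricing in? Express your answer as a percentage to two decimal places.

P = D₀(1+g)/(r−g) ⇒ P(r−g) = D₀(1+g) ⇒ g(P+D₀) = P·r − D₀
g = (P·r − D₀)/(P + D₀) = (156,376.57×0.077 − 5,140.00) / (156,376.57 + 5,140.00) = 0.042726

4.27%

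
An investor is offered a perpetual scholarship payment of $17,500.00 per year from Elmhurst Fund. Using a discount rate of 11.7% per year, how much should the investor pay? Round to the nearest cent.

Level perpetuity: PV = C / r = $17,500.00 / 0.117 = $149,572.65

$149572.65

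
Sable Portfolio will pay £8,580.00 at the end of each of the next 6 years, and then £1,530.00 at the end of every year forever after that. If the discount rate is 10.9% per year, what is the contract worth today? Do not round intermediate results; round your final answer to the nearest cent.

PV of 6-year annuity: £8,580.00 × [1 − (1+0.109)^−6] / 0.109 = 36402.82090
Perpetuity value at year 6: £1,530.00 / 0.109 = 14036.69725
PV of perpetuity: 14036.69725 / (1+0.109)^6 = 7545.28513
Total PV = 36402.82090 + 7545.28513 = 43948.10603

£43948.11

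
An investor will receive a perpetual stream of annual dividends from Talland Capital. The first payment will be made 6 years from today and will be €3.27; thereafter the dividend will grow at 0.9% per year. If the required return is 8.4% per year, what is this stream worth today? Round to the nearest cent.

Value at end of year 5: C₁ / (r − g) = €3.27 / (0.084 − 0.009) = €43.6000
Discount to today: PV = €43.6000 / (1 + 0.084)^5 = €43.6000 / 1.496740 = €29.13

€29.13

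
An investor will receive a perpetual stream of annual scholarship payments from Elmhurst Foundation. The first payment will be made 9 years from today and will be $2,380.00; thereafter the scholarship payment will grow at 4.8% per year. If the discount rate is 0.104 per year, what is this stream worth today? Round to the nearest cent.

$19259.12

Value at end of year 8: C₁ / (r − g) = $2,380.00 / (0.104 − 0.048) = $42,500.0000
Discount to today: PV = $42,500.0000 / (1 + 0.104)^8 = $42,500.0000 / 2.206747 = $19,259.12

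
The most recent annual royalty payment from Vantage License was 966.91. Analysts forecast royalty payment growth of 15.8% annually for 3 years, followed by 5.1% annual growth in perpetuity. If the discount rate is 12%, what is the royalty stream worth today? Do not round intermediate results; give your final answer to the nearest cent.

19380.44

D_1 = 1119.68178
D_2 = 1296.59150
D_3 = 1501.45296
Terminal value at year 3: TV = D_3×(1+g_2)/(r−g_2) = 1578.02706/0.069 = 22869.95738
P_0 = D_1/(1+r)^1 + D_2/(1+r)^2 + D_3/(1+r)^3 + TV/(1+r)^3
    = 999.71587 + 1033.63481 + 1068.70456 + 16278.38393 = 19380.43917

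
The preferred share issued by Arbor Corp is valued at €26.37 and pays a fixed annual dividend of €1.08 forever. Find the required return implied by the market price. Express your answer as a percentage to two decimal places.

4.10%

P = C/r ⇒ r = C/P = €1.08/€26.37 = 0.040956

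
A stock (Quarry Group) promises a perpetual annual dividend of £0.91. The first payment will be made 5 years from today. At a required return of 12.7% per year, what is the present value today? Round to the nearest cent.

£4.44

Value at end of year 4: C / r = £0.91 / 0.127 = £7.1654
Discount to today: PV = £7.1654 / (1 + 0.127)^4 = £7.1654 / 1.613228 = £4.44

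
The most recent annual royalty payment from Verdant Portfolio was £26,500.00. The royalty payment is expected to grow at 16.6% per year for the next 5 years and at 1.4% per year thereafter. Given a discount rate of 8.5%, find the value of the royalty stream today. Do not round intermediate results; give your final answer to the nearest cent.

D_1 = 30899.00000
D_2 = 36028.23400
D_3 = 42008.92084
D_4 = 48982.40170
D_5 = 57113.48039
Terminal value at year 5: TV = D_5×(1+g_2)/(r−g_2) = 57913.06911/0.071 = 815677.02975
P_0 = D_1/(1+r)^1 + D_2/(1+r)^2 + D_3/(1+r)^3 + D_4/(1+r)^4 + D_5/(1+r)^5 + TV/(1+r)^5
    = 28478.34101 + 30604.37385 + 32889.12434 + 35344.44145 + 37983.05874 + 542462.27552 = 707761.61490

£707761.61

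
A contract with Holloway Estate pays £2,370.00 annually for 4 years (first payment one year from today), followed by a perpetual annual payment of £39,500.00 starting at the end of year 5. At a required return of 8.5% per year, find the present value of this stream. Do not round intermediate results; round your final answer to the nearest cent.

£343082.98

PV of 4-year annuity: £2,370.00 × [1 − (1+0.085)^−4] / 0.085 = 7763.16407
Perpetuity value at year 4: £39,500.00 / 0.085 = 464705.88235
PV of perpetuity: 464705.88235 / (1+0.085)^4 = 335319.81445
Total PV = 7763.16407 + 335319.81445 = 343082.97853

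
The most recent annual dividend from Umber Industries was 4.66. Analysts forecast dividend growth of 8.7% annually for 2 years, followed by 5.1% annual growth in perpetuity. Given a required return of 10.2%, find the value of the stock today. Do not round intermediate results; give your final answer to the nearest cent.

D_1 = 5.06542
D_2 = 5.50611
Terminal value at year 2: TV = D_2×(1+g_2)/(r−g_2) = 5.78692/0.051 = 113.46908
P_0 = D_1/(1+r)^1 + D_2/(1+r)^2 + TV/(1+r)^2
    = 4.59657 + 4.53400 + 93.43603 = 102.56660

102.57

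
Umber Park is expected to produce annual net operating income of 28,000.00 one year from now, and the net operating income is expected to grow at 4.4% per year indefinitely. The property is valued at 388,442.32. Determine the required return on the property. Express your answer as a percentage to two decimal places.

P = D₁/(r − g) ⇒ r = D₁/P + g = 28,000.0000/388,442.32 + 0.044 = 0.072083 + 0.044 = 0.116083

11.61%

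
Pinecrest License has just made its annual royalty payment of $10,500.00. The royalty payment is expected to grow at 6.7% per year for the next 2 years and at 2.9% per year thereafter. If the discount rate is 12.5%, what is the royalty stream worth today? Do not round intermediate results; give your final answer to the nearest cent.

D_1 = 11203.50000
D_2 = 11954.13450
Terminal value at year 2: TV = D_2×(1+g_2)/(r−g_2) = 12300.80440/0.096 = 128133.37917
P_0 = D_1/(1+r)^1 + D_2/(1+r)^2 + TV/(1+r)^2
    = 9958.66667 + 9445.24207 + 101241.18848 = 120645.09722

$120645.10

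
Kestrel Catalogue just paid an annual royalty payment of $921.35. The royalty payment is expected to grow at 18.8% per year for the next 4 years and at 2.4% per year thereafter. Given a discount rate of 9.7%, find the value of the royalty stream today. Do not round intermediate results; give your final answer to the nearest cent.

D_1 = 1094.56380
D_2 = 1300.34179
D_3 = 1544.80605
D_4 = 1835.22959
Terminal value at year 4: TV = D_4×(1+g_2)/(r−g_2) = 1879.27510/0.073 = 25743.49452
P_0 = D_1/(1+r)^1 + D_2/(1+r)^2 + D_3/(1+r)^3 + D_4/(1+r)^4 + TV/(1+r)^4
    = 997.77922 + 1080.54850 + 1170.18379 + 1267.25465 + 17776.28436 = 22292.05053

$22292.05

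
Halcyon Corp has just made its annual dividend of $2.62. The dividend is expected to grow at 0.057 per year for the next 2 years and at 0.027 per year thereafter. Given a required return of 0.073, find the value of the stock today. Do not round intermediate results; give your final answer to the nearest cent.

D_1 = 2.76934
D_2 = 2.92719
Terminal value at year 2: TV = D_2×(1+g_2)/(r−g_2) = 3.00623/0.046 = 65.35275
P_0 = D_1/(1+r)^1 + D_2/(1+r)^2 + TV/(1+r)^2
    = 2.58093 + 2.54245 + 56.76288 = 61.88626

$61.89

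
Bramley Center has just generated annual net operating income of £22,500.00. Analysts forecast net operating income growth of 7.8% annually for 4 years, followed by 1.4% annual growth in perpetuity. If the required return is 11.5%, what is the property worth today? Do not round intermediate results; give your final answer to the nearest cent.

£280144.37

D_1 = 24255.00000
D_2 = 26146.89000
D_3 = 28186.34742
D_4 = 30384.88252
Terminal value at year 4: TV = D_4×(1+g_2)/(r−g_2) = 30810.27087/0.101 = 305052.18687
P_0 = D_1/(1+r)^1 + D_2/(1+r)^2 + D_3/(1+r)^3 + D_4/(1+r)^4 + TV/(1+r)^4
    = 21753.36323 + 21031.50274 + 20333.59638 + 19658.84923 + 197367.06060 = 280144.37218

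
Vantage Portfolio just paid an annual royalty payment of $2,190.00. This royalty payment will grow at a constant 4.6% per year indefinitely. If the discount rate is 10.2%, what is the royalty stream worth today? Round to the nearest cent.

$40906.07

D₁ = D₀ × (1 + g) = $2,190.00 × 1.046 = $2,290.7400
Growing perpetuity: P = D₁ / (r − g) = $2,290.7400 / (0.102 − 0.046) = $40,906.07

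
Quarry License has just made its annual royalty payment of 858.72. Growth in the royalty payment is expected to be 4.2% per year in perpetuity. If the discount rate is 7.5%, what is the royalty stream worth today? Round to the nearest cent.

D₁ = D₀ × (1 + g) = 858.72 × 1.042 = 894.7862
Growing perpetuity: P = D₁ / (r − g) = 894.7862 / (0.075 − 0.042) = 27,114.73

27114.73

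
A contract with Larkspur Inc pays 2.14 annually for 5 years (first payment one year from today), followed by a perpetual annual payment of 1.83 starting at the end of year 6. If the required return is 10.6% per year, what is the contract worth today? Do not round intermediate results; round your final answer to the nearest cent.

18.42

PV of 5-year annuity: 2.14 × [1 − (1+0.106)^−5] / 0.106 = 7.98945
Perpetuity value at year 5: 1.83 / 0.106 = 17.26415
PV of perpetuity: 17.26415 / (1+0.106)^5 = 10.43205
Total PV = 7.98945 + 10.43205 = 18.42150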